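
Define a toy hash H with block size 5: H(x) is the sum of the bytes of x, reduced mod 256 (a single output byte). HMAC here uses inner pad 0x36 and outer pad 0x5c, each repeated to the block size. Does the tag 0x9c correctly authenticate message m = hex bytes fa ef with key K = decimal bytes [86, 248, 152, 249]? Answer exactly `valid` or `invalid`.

invalid

Key decimal bytes [86, 248, 152, 249] = 56 f8 98 f9 is 4 bytes ≤ B = 5; zero-pad to 5 bytes: K' = 56 f8 98 f9 00.
K' ⊕ ipad = 60 ce ae cf 36; K' ⊕ opad = 0a a4 c4 a5 5c.
Inner hash: sum = 96+206+174+207+54+250+239 = 1226; mod 256 = 202 → ca.
Outer hash (recomputed tag): sum = 10+164+196+165+92+202 = 829; mod 256 = 61 → 3d.
Recomputed tag = 3d; claimed = 9c → mismatch.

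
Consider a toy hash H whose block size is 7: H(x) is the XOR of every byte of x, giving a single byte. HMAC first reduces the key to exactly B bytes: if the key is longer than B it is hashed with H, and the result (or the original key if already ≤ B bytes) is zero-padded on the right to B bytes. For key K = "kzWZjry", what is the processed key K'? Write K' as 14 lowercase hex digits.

6b7a575a6a7279

Key "kzWZjry" = 6b 7a 57 5a 6a 72 79 is exactly B = 7 bytes: K' = 6b 7a 57 5a 6a 72 79.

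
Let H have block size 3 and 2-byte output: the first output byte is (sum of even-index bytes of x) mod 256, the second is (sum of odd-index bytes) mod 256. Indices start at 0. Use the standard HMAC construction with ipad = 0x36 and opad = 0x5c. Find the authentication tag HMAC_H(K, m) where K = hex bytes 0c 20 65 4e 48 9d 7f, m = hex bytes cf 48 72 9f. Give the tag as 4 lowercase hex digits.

3e82

Key hex bytes 0c 20 65 4e 48 9d 7f is 7 bytes > B = 3, so hash it first: H(key) = 38 0b, then zero-pad to 3 bytes: K' = 38 0b 00.
K' ⊕ ipad = 0e 3d 36.  K' ⊕ opad = 64 57 5c.
Inner input = (K'⊕ipad) ∥ m = 0e 3d 36 ∥ cf 48 72 9f.
Inner hash: even-index sum = 299 mod 256 = 43; odd-index sum = 382 mod 256 = 126 → 2b 7e.
Outer input = (K'⊕opad) ∥ inner = 64 57 5c ∥ 2b 7e.
Outer hash (tag): even-index sum = 318 mod 256 = 62; odd-index sum = 130 mod 256 = 130 → 3e 82.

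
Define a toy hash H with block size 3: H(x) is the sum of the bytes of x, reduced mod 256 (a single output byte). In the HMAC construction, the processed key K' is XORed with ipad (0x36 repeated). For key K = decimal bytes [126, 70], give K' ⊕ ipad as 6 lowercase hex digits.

Key decimal bytes [126, 70] = 7e 46 is 2 bytes ≤ B = 3; zero-pad to 3 bytes: K' = 7e 46 00.
XOR each byte with 0x36: 7e⊕36=48, 46⊕36=70, 00⊕36=36.

487036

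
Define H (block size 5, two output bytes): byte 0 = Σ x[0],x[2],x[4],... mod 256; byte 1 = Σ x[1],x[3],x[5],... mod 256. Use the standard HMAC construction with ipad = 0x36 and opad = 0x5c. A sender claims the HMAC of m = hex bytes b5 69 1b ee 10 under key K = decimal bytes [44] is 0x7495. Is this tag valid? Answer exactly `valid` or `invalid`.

valid

Key decimal bytes [44] = 2c is 1 byte ≤ B = 5; zero-pad to 5 bytes: K' = 2c 00 00 00 00.
K' ⊕ ipad = 1a 36 36 36 36; K' ⊕ opad = 70 5c 5c 5c 5c.
Inner hash: even-index sum = 477 mod 256 = 221; odd-index sum = 332 mod 256 = 76 → dd 4c.
Outer hash (recomputed tag): even-index sum = 372 mod 256 = 116; odd-index sum = 405 mod 256 = 149 → 74 95.
Recomputed tag = 7495; claimed = 7495 → match.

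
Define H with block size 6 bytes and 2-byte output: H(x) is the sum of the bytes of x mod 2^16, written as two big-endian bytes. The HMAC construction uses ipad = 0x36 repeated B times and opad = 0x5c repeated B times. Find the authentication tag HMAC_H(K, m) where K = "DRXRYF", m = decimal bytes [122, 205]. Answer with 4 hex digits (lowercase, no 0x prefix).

Key "DRXRYF" = 44 52 58 52 59 46 is exactly B = 6 bytes: K' = 44 52 58 52 59 46.
K' ⊕ ipad = 72 64 6e 64 6f 70.  K' ⊕ opad = 18 0e 04 0e 05 1a.
Inner input = (K'⊕ipad) ∥ m = 72 64 6e 64 6f 70 ∥ 7a cd.
Inner hash: sum = 114+100+110+100+111+112+122+205 = 974 → 03 ce.
Outer input = (K'⊕opad) ∥ inner = 18 0e 04 0e 05 1a ∥ 03 ce.
Outer hash (tag): sum = 24+14+4+14+5+26+3+206 = 296 → 01 28.

0128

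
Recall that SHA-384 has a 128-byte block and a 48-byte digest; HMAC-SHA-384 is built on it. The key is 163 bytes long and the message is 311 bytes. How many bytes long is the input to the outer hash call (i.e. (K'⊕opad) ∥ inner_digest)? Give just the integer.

Key is 163 > 128 bytes, so it is hashed to 48 bytes then zero-padded to 128: |K'| = 128.
Outer input = (K'⊕opad) ∥ H(inner) → 128 + 48 = 176 bytes.

176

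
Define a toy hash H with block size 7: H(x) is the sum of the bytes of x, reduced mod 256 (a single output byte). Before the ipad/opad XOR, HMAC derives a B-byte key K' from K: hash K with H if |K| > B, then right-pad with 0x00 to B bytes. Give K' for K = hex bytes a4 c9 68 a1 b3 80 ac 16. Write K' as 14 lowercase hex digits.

6b000000000000

|K| = 8 > B = 7, so first hash the key.
H(K): sum = 164+201+104+161+179+128+172+22 = 1131; mod 256 = 107 → 6b.
Zero-pad H(K) = 6b to 7 bytes: K' = 6b 00 00 00 00 00 00.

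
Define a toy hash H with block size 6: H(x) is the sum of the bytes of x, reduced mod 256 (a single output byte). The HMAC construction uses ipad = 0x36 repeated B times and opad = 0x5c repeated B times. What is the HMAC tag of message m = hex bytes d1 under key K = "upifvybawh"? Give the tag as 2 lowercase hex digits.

Key "upifvybawh" = 75 70 69 66 76 79 62 61 77 68 is 10 bytes > B = 6, so hash it first: H(key) = 45, then zero-pad to 6 bytes: K' = 45 00 00 00 00 00.
K' ⊕ ipad = 73 36 36 36 36 36.  K' ⊕ opad = 19 5c 5c 5c 5c 5c.
Inner input = (K'⊕ipad) ∥ m = 73 36 36 36 36 36 ∥ d1.
Inner hash: sum = 115+54+54+54+54+54+209 = 594; mod 256 = 82 → 52.
Outer input = (K'⊕opad) ∥ inner = 19 5c 5c 5c 5c 5c ∥ 52.
Outer hash (tag): sum = 25+92+92+92+92+92+82 = 567; mod 256 = 55 → 37.

37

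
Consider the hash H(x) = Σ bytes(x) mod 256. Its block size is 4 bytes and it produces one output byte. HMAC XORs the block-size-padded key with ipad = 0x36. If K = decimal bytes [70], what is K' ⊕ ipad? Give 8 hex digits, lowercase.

70363636

Key decimal bytes [70] = 46 is 1 byte ≤ B = 4; zero-pad to 4 bytes: K' = 46 00 00 00.
XOR each byte with 0x36: 46⊕36=70, 00⊕36=36, 00⊕36=36, 00⊕36=36.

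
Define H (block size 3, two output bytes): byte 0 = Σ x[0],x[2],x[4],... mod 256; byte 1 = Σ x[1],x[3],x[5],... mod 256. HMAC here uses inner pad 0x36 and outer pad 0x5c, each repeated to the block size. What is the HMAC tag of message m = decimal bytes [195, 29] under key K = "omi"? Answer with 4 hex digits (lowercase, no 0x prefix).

Key "omi" = 6f 6d 69 is exactly B = 3 bytes: K' = 6f 6d 69.
K' ⊕ ipad = 59 5b 5f.  K' ⊕ opad = 33 31 35.
Inner input = (K'⊕ipad) ∥ m = 59 5b 5f ∥ c3 1d.
Inner hash: even-index sum = 213 mod 256 = 213; odd-index sum = 286 mod 256 = 30 → d5 1e.
Outer input = (K'⊕opad) ∥ inner = 33 31 35 ∥ d5 1e.
Outer hash (tag): even-index sum = 134 mod 256 = 134; odd-index sum = 262 mod 256 = 6 → 86 06.

8606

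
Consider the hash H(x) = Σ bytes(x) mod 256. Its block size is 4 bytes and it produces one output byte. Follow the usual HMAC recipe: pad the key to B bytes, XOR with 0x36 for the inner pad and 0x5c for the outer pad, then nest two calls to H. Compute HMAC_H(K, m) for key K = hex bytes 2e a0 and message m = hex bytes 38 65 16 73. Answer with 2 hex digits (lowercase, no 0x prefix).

66

Key hex bytes 2e a0 is 2 bytes ≤ B = 4; zero-pad to 4 bytes: K' = 2e a0 00 00.
K' ⊕ ipad = 18 96 36 36.  K' ⊕ opad = 72 fc 5c 5c.
Inner input = (K'⊕ipad) ∥ m = 18 96 36 36 ∥ 38 65 16 73.
Inner hash: sum = 24+150+54+54+56+101+22+115 = 576; mod 256 = 64 → 40.
Outer input = (K'⊕opad) ∥ inner = 72 fc 5c 5c ∥ 40.
Outer hash (tag): sum = 114+252+92+92+64 = 614; mod 256 = 102 → 66.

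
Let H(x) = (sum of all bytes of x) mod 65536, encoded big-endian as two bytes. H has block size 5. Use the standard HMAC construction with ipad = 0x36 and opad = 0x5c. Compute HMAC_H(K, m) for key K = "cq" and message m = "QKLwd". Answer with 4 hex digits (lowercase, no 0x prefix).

0184

Key "cq" = 63 71 is 2 bytes ≤ B = 5; zero-pad to 5 bytes: K' = 63 71 00 00 00.
K' ⊕ ipad = 55 47 36 36 36.  K' ⊕ opad = 3f 2d 5c 5c 5c.
Inner input = (K'⊕ipad) ∥ m = 55 47 36 36 36 ∥ 51 4b 4c 77 64.
Inner hash: sum = 85+71+54+54+54+81+75+76+119+100 = 769 → 03 01.
Outer input = (K'⊕opad) ∥ inner = 3f 2d 5c 5c 5c ∥ 03 01.
Outer hash (tag): sum = 63+45+92+92+92+3+1 = 388 → 01 84.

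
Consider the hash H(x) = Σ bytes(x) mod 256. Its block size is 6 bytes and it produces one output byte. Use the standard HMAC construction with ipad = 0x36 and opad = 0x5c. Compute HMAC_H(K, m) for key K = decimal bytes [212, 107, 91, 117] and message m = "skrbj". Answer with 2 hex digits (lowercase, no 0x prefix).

Key decimal bytes [212, 107, 91, 117] = d4 6b 5b 75 is 4 bytes ≤ B = 6; zero-pad to 6 bytes: K' = d4 6b 5b 75 00 00.
K' ⊕ ipad = e2 5d 6d 43 36 36.  K' ⊕ opad = 88 37 07 29 5c 5c.
Inner input = (K'⊕ipad) ∥ m = e2 5d 6d 43 36 36 ∥ 73 6b 72 62 6a.
Inner hash: sum = 226+93+109+67+54+54+115+107+114+98+106 = 1143; mod 256 = 119 → 77.
Outer input = (K'⊕opad) ∥ inner = 88 37 07 29 5c 5c ∥ 77.
Outer hash (tag): sum = 136+55+7+41+92+92+119 = 542; mod 256 = 30 → 1e.

1e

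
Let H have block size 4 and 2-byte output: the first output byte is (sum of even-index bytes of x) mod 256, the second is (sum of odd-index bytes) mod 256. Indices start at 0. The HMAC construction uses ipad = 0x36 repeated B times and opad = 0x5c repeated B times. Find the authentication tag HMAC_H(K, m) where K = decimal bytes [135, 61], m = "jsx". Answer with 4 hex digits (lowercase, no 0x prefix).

0071

Key decimal bytes [135, 61] = 87 3d is 2 bytes ≤ B = 4; zero-pad to 4 bytes: K' = 87 3d 00 00.
K' ⊕ ipad = b1 0b 36 36.  K' ⊕ opad = db 61 5c 5c.
Inner input = (K'⊕ipad) ∥ m = b1 0b 36 36 ∥ 6a 73 78.
Inner hash: even-index sum = 457 mod 256 = 201; odd-index sum = 180 mod 256 = 180 → c9 b4.
Outer input = (K'⊕opad) ∥ inner = db 61 5c 5c ∥ c9 b4.
Outer hash (tag): even-index sum = 512 mod 256 = 0; odd-index sum = 369 mod 256 = 113 → 00 71.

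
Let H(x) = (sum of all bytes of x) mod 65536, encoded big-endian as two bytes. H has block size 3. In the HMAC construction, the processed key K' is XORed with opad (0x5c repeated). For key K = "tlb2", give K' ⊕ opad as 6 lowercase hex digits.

Key "tlb2" = 74 6c 62 32 is 4 bytes > B = 3, so hash it first: H(key) = 01 74, then zero-pad to 3 bytes: K' = 01 74 00.
XOR each byte with 0x5c: 01⊕5c=5d, 74⊕5c=28, 00⊕5c=5c.

5d285c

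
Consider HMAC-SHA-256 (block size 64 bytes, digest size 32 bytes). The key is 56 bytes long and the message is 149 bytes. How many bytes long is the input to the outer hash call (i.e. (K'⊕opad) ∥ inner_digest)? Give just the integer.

96

Key is 56 ≤ 64 bytes, zero-padded: |K'| = 64.
Outer input = (K'⊕opad) ∥ H(inner) → 64 + 32 = 96 bytes.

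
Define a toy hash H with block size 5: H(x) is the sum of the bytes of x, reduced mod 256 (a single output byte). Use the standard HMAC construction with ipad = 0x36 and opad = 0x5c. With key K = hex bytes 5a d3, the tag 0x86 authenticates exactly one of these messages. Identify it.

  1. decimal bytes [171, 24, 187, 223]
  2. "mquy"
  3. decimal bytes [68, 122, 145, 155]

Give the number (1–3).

3

Key hex bytes 5a d3 is 2 bytes ≤ B = 5; zero-pad to 5 bytes: K' = 5a d3 00 00 00.
K' ⊕ ipad = 6c e5 36 36 36; K' ⊕ opad = 06 8f 5c 5c 5c.
m1: inner = H(6c e5 36 36 36 ab 18 bb df) = 50; tag = H(06 8f 5c 5c 5c 50) = f9
m2: inner = H(6c e5 36 36 36 6d 71 75 79) = bf; tag = H(06 8f 5c 5c 5c bf) = 68
m3: inner = H(6c e5 36 36 36 44 7a 91 9b) = dd; tag = H(06 8f 5c 5c 5c dd) = 86 ← matches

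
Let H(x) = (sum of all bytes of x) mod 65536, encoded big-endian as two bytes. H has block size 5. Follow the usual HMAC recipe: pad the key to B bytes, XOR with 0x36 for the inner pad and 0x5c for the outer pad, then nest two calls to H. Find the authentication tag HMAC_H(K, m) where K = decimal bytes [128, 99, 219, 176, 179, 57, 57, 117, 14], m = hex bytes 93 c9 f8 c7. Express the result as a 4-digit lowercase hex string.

01c9

Key decimal bytes [128, 99, 219, 176, 179, 57, 57, 117, 14] = 80 63 db b0 b3 39 39 75 0e is 9 bytes > B = 5, so hash it first: H(key) = 04 16, then zero-pad to 5 bytes: K' = 04 16 00 00 00.
K' ⊕ ipad = 32 20 36 36 36.  K' ⊕ opad = 58 4a 5c 5c 5c.
Inner input = (K'⊕ipad) ∥ m = 32 20 36 36 36 ∥ 93 c9 f8 c7.
Inner hash: sum = 50+32+54+54+54+147+201+248+199 = 1039 → 04 0f.
Outer input = (K'⊕opad) ∥ inner = 58 4a 5c 5c 5c ∥ 04 0f.
Outer hash (tag): sum = 88+74+92+92+92+4+15 = 457 → 01 c9.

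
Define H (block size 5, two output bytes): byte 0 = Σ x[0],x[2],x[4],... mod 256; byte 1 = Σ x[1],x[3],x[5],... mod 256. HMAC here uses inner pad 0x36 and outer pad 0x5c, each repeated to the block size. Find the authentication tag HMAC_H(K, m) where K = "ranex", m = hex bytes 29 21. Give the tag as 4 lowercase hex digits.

Key "ranex" = 72 61 6e 65 78 is exactly B = 5 bytes: K' = 72 61 6e 65 78.
K' ⊕ ipad = 44 57 58 53 4e.  K' ⊕ opad = 2e 3d 32 39 24.
Inner input = (K'⊕ipad) ∥ m = 44 57 58 53 4e ∥ 29 21.
Inner hash: even-index sum = 267 mod 256 = 11; odd-index sum = 211 mod 256 = 211 → 0b d3.
Outer input = (K'⊕opad) ∥ inner = 2e 3d 32 39 24 ∥ 0b d3.
Outer hash (tag): even-index sum = 343 mod 256 = 87; odd-index sum = 129 mod 256 = 129 → 57 81.

5781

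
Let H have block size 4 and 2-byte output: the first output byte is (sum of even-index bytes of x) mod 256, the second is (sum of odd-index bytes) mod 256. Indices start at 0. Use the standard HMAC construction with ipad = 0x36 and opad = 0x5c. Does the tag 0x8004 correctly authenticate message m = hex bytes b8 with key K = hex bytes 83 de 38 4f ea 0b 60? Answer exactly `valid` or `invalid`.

invalid

Key hex bytes 83 de 38 4f ea 0b 60 is 7 bytes > B = 4, so hash it first: H(key) = 05 38, then zero-pad to 4 bytes: K' = 05 38 00 00.
K' ⊕ ipad = 33 0e 36 36; K' ⊕ opad = 59 64 5c 5c.
Inner hash: even-index sum = 289 mod 256 = 33; odd-index sum = 68 mod 256 = 68 → 21 44.
Outer hash (recomputed tag): even-index sum = 214 mod 256 = 214; odd-index sum = 260 mod 256 = 4 → d6 04.
Recomputed tag = d604; claimed = 8004 → mismatch.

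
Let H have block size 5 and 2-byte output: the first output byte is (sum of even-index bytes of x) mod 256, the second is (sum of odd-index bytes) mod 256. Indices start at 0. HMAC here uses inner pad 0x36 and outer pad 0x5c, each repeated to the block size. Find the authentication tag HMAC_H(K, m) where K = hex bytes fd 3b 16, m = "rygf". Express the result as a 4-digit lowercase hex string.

63c3

Key hex bytes fd 3b 16 is 3 bytes ≤ B = 5; zero-pad to 5 bytes: K' = fd 3b 16 00 00.
K' ⊕ ipad = cb 0d 20 36 36.  K' ⊕ opad = a1 67 4a 5c 5c.
Inner input = (K'⊕ipad) ∥ m = cb 0d 20 36 36 ∥ 72 79 67 66.
Inner hash: even-index sum = 512 mod 256 = 0; odd-index sum = 284 mod 256 = 28 → 00 1c.
Outer input = (K'⊕opad) ∥ inner = a1 67 4a 5c 5c ∥ 00 1c.
Outer hash (tag): even-index sum = 355 mod 256 = 99; odd-index sum = 195 mod 256 = 195 → 63 c3.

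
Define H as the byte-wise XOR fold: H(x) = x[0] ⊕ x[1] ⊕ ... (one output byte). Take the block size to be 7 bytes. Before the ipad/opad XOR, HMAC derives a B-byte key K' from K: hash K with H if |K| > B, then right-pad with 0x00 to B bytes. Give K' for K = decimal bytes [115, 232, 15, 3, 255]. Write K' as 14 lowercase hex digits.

Key decimal bytes [115, 232, 15, 3, 255] = 73 e8 0f 03 ff is 5 bytes ≤ B = 7; zero-pad to 7 bytes: K' = 73 e8 0f 03 ff 00 00.

73e80f03ff0000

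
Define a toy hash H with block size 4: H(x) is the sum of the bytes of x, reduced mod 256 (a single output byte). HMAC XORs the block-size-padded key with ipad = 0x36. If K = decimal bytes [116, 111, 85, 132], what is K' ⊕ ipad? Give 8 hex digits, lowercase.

Key decimal bytes [116, 111, 85, 132] = 74 6f 55 84 is exactly B = 4 bytes: K' = 74 6f 55 84.
XOR each byte with 0x36: 74⊕36=42, 6f⊕36=59, 55⊕36=63, 84⊕36=b2.

425963b2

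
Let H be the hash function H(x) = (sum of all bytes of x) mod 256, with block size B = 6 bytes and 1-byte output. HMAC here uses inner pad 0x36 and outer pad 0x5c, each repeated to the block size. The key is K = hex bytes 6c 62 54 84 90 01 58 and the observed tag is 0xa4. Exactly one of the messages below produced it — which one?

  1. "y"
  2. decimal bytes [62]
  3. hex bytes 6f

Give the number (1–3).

2

Key hex bytes 6c 62 54 84 90 01 58 is 7 bytes > B = 6, so hash it first: H(key) = 8f, then zero-pad to 6 bytes: K' = 8f 00 00 00 00 00.
K' ⊕ ipad = b9 36 36 36 36 36; K' ⊕ opad = d3 5c 5c 5c 5c 5c.
m1: inner = H(b9 36 36 36 36 36 79) = 40; tag = H(d3 5c 5c 5c 5c 5c 40) = df
m2: inner = H(b9 36 36 36 36 36 3e) = 05; tag = H(d3 5c 5c 5c 5c 5c 05) = a4 ← matches
m3: inner = H(b9 36 36 36 36 36 6f) = 36; tag = H(d3 5c 5c 5c 5c 5c 36) = d5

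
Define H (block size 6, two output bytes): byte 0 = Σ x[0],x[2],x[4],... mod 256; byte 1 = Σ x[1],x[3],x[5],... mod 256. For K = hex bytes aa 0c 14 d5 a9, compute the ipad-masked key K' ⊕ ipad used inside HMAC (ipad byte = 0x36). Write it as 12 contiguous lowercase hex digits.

Key hex bytes aa 0c 14 d5 a9 is 5 bytes ≤ B = 6; zero-pad to 6 bytes: K' = aa 0c 14 d5 a9 00.
XOR each byte with 0x36: aa⊕36=9c, 0c⊕36=3a, 14⊕36=22, d5⊕36=e3, a9⊕36=9f, 00⊕36=36.

9c3a22e39f36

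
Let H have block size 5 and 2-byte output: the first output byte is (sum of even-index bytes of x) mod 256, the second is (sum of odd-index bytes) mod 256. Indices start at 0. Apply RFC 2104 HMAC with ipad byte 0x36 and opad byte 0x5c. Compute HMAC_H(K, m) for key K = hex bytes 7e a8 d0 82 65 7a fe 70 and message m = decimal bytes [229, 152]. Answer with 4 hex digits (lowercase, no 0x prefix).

e22f

Key hex bytes 7e a8 d0 82 65 7a fe 70 is 8 bytes > B = 5, so hash it first: H(key) = b1 14, then zero-pad to 5 bytes: K' = b1 14 00 00 00.
K' ⊕ ipad = 87 22 36 36 36.  K' ⊕ opad = ed 48 5c 5c 5c.
Inner input = (K'⊕ipad) ∥ m = 87 22 36 36 36 ∥ e5 98.
Inner hash: even-index sum = 395 mod 256 = 139; odd-index sum = 317 mod 256 = 61 → 8b 3d.
Outer input = (K'⊕opad) ∥ inner = ed 48 5c 5c 5c ∥ 8b 3d.
Outer hash (tag): even-index sum = 482 mod 256 = 226; odd-index sum = 303 mod 256 = 47 → e2 2f.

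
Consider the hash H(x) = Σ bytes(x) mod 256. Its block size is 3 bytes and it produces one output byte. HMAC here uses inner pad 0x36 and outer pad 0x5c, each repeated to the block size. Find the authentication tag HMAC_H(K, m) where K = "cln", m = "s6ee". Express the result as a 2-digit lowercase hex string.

1b

Key "cln" = 63 6c 6e is exactly B = 3 bytes: K' = 63 6c 6e.
K' ⊕ ipad = 55 5a 58.  K' ⊕ opad = 3f 30 32.
Inner input = (K'⊕ipad) ∥ m = 55 5a 58 ∥ 73 36 65 65.
Inner hash: sum = 85+90+88+115+54+101+101 = 634; mod 256 = 122 → 7a.
Outer input = (K'⊕opad) ∥ inner = 3f 30 32 ∥ 7a.
Outer hash (tag): sum = 63+48+50+122 = 283; mod 256 = 27 → 1b.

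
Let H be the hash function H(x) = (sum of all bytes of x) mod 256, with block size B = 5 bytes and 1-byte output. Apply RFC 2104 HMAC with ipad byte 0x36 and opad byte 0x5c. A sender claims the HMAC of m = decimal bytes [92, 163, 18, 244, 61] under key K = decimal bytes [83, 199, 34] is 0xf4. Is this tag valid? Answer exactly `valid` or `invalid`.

Key decimal bytes [83, 199, 34] = 53 c7 22 is 3 bytes ≤ B = 5; zero-pad to 5 bytes: K' = 53 c7 22 00 00.
K' ⊕ ipad = 65 f1 14 36 36; K' ⊕ opad = 0f 9b 7e 5c 5c.
Inner hash: sum = 101+241+20+54+54+92+163+18+244+61 = 1048; mod 256 = 24 → 18.
Outer hash (recomputed tag): sum = 15+155+126+92+92+24 = 504; mod 256 = 248 → f8.
Recomputed tag = f8; claimed = f4 → mismatch.

invalid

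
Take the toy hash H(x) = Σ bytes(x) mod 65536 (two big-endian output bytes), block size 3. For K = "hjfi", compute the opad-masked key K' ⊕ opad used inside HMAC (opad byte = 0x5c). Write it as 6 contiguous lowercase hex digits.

5dfd5c

Key "hjfi" = 68 6a 66 69 is 4 bytes > B = 3, so hash it first: H(key) = 01 a1, then zero-pad to 3 bytes: K' = 01 a1 00.
XOR each byte with 0x5c: 01⊕5c=5d, a1⊕5c=fd, 00⊕5c=5c.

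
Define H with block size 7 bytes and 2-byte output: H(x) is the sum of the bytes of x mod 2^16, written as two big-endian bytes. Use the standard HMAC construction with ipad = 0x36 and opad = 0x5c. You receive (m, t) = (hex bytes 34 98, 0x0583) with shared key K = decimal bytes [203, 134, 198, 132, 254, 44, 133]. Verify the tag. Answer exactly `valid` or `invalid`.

Key decimal bytes [203, 134, 198, 132, 254, 44, 133] = cb 86 c6 84 fe 2c 85 is exactly B = 7 bytes: K' = cb 86 c6 84 fe 2c 85.
K' ⊕ ipad = fd b0 f0 b2 c8 1a b3; K' ⊕ opad = 97 da 9a d8 a2 70 d9.
Inner hash: sum = 253+176+240+178+200+26+179+52+152 = 1456 → 05 b0.
Outer hash (recomputed tag): sum = 151+218+154+216+162+112+217+5+176 = 1411 → 05 83.
Recomputed tag = 0583; claimed = 0583 → match.

valid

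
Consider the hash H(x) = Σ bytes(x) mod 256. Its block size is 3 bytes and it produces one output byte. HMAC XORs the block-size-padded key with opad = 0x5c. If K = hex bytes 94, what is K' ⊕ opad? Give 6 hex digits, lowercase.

Key hex bytes 94 is 1 byte ≤ B = 3; zero-pad to 3 bytes: K' = 94 00 00.
XOR each byte with 0x5c: 94⊕5c=c8, 00⊕5c=5c, 00⊕5c=5c.

c85c5c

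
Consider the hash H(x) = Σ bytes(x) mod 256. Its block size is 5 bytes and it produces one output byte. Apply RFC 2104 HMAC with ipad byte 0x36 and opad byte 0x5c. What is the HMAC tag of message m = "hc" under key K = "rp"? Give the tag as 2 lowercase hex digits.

65

Key "rp" = 72 70 is 2 bytes ≤ B = 5; zero-pad to 5 bytes: K' = 72 70 00 00 00.
K' ⊕ ipad = 44 46 36 36 36.  K' ⊕ opad = 2e 2c 5c 5c 5c.
Inner input = (K'⊕ipad) ∥ m = 44 46 36 36 36 ∥ 68 63.
Inner hash: sum = 68+70+54+54+54+104+99 = 503; mod 256 = 247 → f7.
Outer input = (K'⊕opad) ∥ inner = 2e 2c 5c 5c 5c ∥ f7.
Outer hash (tag): sum = 46+44+92+92+92+247 = 613; mod 256 = 101 → 65.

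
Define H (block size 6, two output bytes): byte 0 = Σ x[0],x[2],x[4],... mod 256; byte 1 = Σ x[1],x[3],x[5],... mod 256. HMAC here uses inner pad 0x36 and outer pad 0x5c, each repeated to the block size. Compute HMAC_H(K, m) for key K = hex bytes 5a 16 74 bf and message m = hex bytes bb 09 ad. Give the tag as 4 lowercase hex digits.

d671

Key hex bytes 5a 16 74 bf is 4 bytes ≤ B = 6; zero-pad to 6 bytes: K' = 5a 16 74 bf 00 00.
K' ⊕ ipad = 6c 20 42 89 36 36.  K' ⊕ opad = 06 4a 28 e3 5c 5c.
Inner input = (K'⊕ipad) ∥ m = 6c 20 42 89 36 36 ∥ bb 09 ad.
Inner hash: even-index sum = 588 mod 256 = 76; odd-index sum = 232 mod 256 = 232 → 4c e8.
Outer input = (K'⊕opad) ∥ inner = 06 4a 28 e3 5c 5c ∥ 4c e8.
Outer hash (tag): even-index sum = 214 mod 256 = 214; odd-index sum = 625 mod 256 = 113 → d6 71.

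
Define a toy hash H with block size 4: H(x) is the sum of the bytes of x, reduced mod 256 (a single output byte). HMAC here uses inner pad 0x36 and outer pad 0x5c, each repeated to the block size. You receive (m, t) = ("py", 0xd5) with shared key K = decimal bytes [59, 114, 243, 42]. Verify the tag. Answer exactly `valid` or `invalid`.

Key decimal bytes [59, 114, 243, 42] = 3b 72 f3 2a is exactly B = 4 bytes: K' = 3b 72 f3 2a.
K' ⊕ ipad = 0d 44 c5 1c; K' ⊕ opad = 67 2e af 76.
Inner hash: sum = 13+68+197+28+112+121 = 539; mod 256 = 27 → 1b.
Outer hash (recomputed tag): sum = 103+46+175+118+27 = 469; mod 256 = 213 → d5.
Recomputed tag = d5; claimed = d5 → match.

valid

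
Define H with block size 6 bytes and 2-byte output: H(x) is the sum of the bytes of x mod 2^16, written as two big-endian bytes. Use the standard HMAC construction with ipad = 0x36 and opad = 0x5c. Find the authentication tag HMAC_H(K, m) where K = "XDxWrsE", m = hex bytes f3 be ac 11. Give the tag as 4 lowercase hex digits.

02b8

Key "XDxWrsE" = 58 44 78 57 72 73 45 is 7 bytes > B = 6, so hash it first: H(key) = 02 95, then zero-pad to 6 bytes: K' = 02 95 00 00 00 00.
K' ⊕ ipad = 34 a3 36 36 36 36.  K' ⊕ opad = 5e c9 5c 5c 5c 5c.
Inner input = (K'⊕ipad) ∥ m = 34 a3 36 36 36 36 ∥ f3 be ac 11.
Inner hash: sum = 52+163+54+54+54+54+243+190+172+17 = 1053 → 04 1d.
Outer input = (K'⊕opad) ∥ inner = 5e c9 5c 5c 5c 5c ∥ 04 1d.
Outer hash (tag): sum = 94+201+92+92+92+92+4+29 = 696 → 02 b8.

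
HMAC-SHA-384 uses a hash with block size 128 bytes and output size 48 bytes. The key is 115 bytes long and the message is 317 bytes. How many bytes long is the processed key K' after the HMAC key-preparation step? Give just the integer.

Key is 115 ≤ 128 bytes, zero-padded: |K'| = 128.

128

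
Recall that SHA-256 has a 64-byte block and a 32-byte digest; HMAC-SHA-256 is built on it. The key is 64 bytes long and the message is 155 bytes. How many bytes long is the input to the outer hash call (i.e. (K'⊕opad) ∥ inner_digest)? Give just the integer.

96

Key is 64 ≤ 64 bytes, zero-padded: |K'| = 64.
Outer input = (K'⊕opad) ∥ H(inner) → 64 + 32 = 96 bytes.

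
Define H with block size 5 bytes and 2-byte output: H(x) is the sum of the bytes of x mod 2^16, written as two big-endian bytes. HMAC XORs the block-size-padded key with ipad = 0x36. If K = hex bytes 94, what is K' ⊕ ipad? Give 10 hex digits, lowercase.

a236363636

Key hex bytes 94 is 1 byte ≤ B = 5; zero-pad to 5 bytes: K' = 94 00 00 00 00.
XOR each byte with 0x36: 94⊕36=a2, 00⊕36=36, 00⊕36=36, 00⊕36=36, 00⊕36=36.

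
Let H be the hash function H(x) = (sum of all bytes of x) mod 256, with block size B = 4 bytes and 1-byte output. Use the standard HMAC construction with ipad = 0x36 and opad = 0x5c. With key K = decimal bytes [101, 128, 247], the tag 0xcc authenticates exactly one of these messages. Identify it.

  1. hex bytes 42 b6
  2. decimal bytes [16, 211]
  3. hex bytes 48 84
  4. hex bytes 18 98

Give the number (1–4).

Key decimal bytes [101, 128, 247] = 65 80 f7 is 3 bytes ≤ B = 4; zero-pad to 4 bytes: K' = 65 80 f7 00.
K' ⊕ ipad = 53 b6 c1 36; K' ⊕ opad = 39 dc ab 5c.
m1: inner = H(53 b6 c1 36 42 b6) = f8; tag = H(39 dc ab 5c f8) = 14
m2: inner = H(53 b6 c1 36 10 d3) = e3; tag = H(39 dc ab 5c e3) = ff
m3: inner = H(53 b6 c1 36 48 84) = cc; tag = H(39 dc ab 5c cc) = e8
m4: inner = H(53 b6 c1 36 18 98) = b0; tag = H(39 dc ab 5c b0) = cc ← matches

4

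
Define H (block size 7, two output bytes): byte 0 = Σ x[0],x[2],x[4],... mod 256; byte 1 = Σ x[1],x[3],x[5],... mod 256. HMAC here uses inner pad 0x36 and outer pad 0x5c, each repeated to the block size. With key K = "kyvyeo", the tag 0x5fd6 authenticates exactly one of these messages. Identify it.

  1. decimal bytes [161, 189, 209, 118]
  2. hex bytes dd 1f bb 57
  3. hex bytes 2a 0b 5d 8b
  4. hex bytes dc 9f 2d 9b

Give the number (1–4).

Key "kyvyeo" = 6b 79 76 79 65 6f is 6 bytes ≤ B = 7; zero-pad to 7 bytes: K' = 6b 79 76 79 65 6f 00.
K' ⊕ ipad = 5d 4f 40 4f 53 59 36; K' ⊕ opad = 37 25 2a 25 39 33 5c.
m1: inner = H(5d 4f 40 4f 53 59 36 a1 bd d1 76) = 59 69; tag = H(37 25 2a 25 39 33 5c 59 69) = 5fd6 ← matches
m2: inner = H(5d 4f 40 4f 53 59 36 dd 1f bb 57) = 9c 8f; tag = H(37 25 2a 25 39 33 5c 9c 8f) = 8519
m3: inner = H(5d 4f 40 4f 53 59 36 2a 0b 5d 8b) = bc 7e; tag = H(37 25 2a 25 39 33 5c bc 7e) = 7439
m4: inner = H(5d 4f 40 4f 53 59 36 dc 9f 2d 9b) = 60 00; tag = H(37 25 2a 25 39 33 5c 60 00) = f6dd

1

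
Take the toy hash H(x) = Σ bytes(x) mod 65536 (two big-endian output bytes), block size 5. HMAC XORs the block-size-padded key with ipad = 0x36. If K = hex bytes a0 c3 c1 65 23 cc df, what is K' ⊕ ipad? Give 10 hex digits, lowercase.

Key hex bytes a0 c3 c1 65 23 cc df is 7 bytes > B = 5, so hash it first: H(key) = 04 57, then zero-pad to 5 bytes: K' = 04 57 00 00 00.
XOR each byte with 0x36: 04⊕36=32, 57⊕36=61, 00⊕36=36, 00⊕36=36, 00⊕36=36.

3261363636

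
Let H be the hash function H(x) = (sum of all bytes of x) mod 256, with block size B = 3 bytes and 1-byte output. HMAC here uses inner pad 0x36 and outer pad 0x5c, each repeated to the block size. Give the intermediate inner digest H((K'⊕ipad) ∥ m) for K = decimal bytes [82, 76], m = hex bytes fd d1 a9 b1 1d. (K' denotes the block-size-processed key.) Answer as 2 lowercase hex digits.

Key decimal bytes [82, 76] = 52 4c is 2 bytes ≤ B = 3; zero-pad to 3 bytes: K' = 52 4c 00.
K' ⊕ ipad = 64 7a 36.
Inner input = 64 7a 36 ∥ fd d1 a9 b1 1d.
Inner hash: sum = 100+122+54+253+209+169+177+29 = 1113; mod 256 = 89 → 59.

59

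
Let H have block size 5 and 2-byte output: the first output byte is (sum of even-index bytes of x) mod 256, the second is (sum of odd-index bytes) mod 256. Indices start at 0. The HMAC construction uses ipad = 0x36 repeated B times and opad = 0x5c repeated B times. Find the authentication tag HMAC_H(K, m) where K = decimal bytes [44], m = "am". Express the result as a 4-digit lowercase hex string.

Key decimal bytes [44] = 2c is 1 byte ≤ B = 5; zero-pad to 5 bytes: K' = 2c 00 00 00 00.
K' ⊕ ipad = 1a 36 36 36 36.  K' ⊕ opad = 70 5c 5c 5c 5c.
Inner input = (K'⊕ipad) ∥ m = 1a 36 36 36 36 ∥ 61 6d.
Inner hash: even-index sum = 243 mod 256 = 243; odd-index sum = 205 mod 256 = 205 → f3 cd.
Outer input = (K'⊕opad) ∥ inner = 70 5c 5c 5c 5c ∥ f3 cd.
Outer hash (tag): even-index sum = 501 mod 256 = 245; odd-index sum = 427 mod 256 = 171 → f5 ab.

f5ab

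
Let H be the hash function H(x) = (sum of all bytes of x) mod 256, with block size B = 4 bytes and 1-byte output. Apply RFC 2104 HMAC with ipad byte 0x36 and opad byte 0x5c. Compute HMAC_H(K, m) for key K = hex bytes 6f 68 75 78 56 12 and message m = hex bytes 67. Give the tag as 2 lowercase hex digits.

Key hex bytes 6f 68 75 78 56 12 is 6 bytes > B = 4, so hash it first: H(key) = 2c, then zero-pad to 4 bytes: K' = 2c 00 00 00.
K' ⊕ ipad = 1a 36 36 36.  K' ⊕ opad = 70 5c 5c 5c.
Inner input = (K'⊕ipad) ∥ m = 1a 36 36 36 ∥ 67.
Inner hash: sum = 26+54+54+54+103 = 291; mod 256 = 35 → 23.
Outer input = (K'⊕opad) ∥ inner = 70 5c 5c 5c ∥ 23.
Outer hash (tag): sum = 112+92+92+92+35 = 423; mod 256 = 167 → a7.

a7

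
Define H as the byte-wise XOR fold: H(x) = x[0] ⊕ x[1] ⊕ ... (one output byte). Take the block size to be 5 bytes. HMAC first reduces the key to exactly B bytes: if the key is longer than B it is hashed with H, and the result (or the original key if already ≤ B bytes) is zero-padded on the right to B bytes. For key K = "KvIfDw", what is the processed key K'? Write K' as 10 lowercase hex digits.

2100000000

|K| = 6 > B = 5, so first hash the key.
H(K): XOR 4b⊕76⊕49⊕66⊕44⊕77 = 21.
Zero-pad H(K) = 21 to 5 bytes: K' = 21 00 00 00 00.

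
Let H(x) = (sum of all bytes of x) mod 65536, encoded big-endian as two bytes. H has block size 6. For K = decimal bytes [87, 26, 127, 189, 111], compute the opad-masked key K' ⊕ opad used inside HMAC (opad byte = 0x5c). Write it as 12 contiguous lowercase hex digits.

Key decimal bytes [87, 26, 127, 189, 111] = 57 1a 7f bd 6f is 5 bytes ≤ B = 6; zero-pad to 6 bytes: K' = 57 1a 7f bd 6f 00.
XOR each byte with 0x5c: 57⊕5c=0b, 1a⊕5c=46, 7f⊕5c=23, bd⊕5c=e1, 6f⊕5c=33, 00⊕5c=5c.

0b4623e1335c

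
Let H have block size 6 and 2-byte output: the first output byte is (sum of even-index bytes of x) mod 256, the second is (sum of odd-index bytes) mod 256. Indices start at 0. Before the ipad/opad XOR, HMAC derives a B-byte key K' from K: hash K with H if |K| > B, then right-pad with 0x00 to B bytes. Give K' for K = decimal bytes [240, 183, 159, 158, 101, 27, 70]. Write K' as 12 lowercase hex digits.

3a7000000000

|K| = 7 > B = 6, so first hash the key.
H(K): even-index sum = 570 mod 256 = 58; odd-index sum = 368 mod 256 = 112 → 3a 70.
Zero-pad H(K) = 3a 70 to 6 bytes: K' = 3a 70 00 00 00 00.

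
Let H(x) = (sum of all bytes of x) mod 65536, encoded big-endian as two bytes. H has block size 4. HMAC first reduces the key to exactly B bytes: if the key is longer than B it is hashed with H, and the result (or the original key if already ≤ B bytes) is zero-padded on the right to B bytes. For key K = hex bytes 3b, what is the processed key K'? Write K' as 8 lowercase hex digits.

3b000000

Key hex bytes 3b is 1 byte ≤ B = 4; zero-pad to 4 bytes: K' = 3b 00 00 00.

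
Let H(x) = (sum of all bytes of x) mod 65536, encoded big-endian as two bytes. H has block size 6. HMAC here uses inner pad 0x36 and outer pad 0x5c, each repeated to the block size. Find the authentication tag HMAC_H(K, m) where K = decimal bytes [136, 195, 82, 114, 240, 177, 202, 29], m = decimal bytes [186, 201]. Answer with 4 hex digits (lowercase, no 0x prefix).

02c4

Key decimal bytes [136, 195, 82, 114, 240, 177, 202, 29] = 88 c3 52 72 f0 b1 ca 1d is 8 bytes > B = 6, so hash it first: H(key) = 04 97, then zero-pad to 6 bytes: K' = 04 97 00 00 00 00.
K' ⊕ ipad = 32 a1 36 36 36 36.  K' ⊕ opad = 58 cb 5c 5c 5c 5c.
Inner input = (K'⊕ipad) ∥ m = 32 a1 36 36 36 36 ∥ ba c9.
Inner hash: sum = 50+161+54+54+54+54+186+201 = 814 → 03 2e.
Outer input = (K'⊕opad) ∥ inner = 58 cb 5c 5c 5c 5c ∥ 03 2e.
Outer hash (tag): sum = 88+203+92+92+92+92+3+46 = 708 → 02 c4.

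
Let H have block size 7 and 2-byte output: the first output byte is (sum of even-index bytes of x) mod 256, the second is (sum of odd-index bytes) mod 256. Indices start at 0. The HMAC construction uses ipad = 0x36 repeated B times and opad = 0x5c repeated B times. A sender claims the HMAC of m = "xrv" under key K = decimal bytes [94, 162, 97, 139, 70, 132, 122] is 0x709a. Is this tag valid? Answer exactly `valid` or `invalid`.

valid

Key decimal bytes [94, 162, 97, 139, 70, 132, 122] = 5e a2 61 8b 46 84 7a is exactly B = 7 bytes: K' = 5e a2 61 8b 46 84 7a.
K' ⊕ ipad = 68 94 57 bd 70 b2 4c; K' ⊕ opad = 02 fe 3d d7 1a d8 26.
Inner hash: even-index sum = 493 mod 256 = 237; odd-index sum = 753 mod 256 = 241 → ed f1.
Outer hash (recomputed tag): even-index sum = 368 mod 256 = 112; odd-index sum = 922 mod 256 = 154 → 70 9a.
Recomputed tag = 709a; claimed = 709a → match.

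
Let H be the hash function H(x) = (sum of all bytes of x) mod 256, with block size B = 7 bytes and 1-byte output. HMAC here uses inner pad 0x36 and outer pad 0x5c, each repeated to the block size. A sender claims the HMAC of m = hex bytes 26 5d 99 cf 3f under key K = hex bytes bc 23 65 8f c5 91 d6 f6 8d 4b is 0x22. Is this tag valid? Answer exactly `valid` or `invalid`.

valid

Key hex bytes bc 23 65 8f c5 91 d6 f6 8d 4b is 10 bytes > B = 7, so hash it first: H(key) = cd, then zero-pad to 7 bytes: K' = cd 00 00 00 00 00 00.
K' ⊕ ipad = fb 36 36 36 36 36 36; K' ⊕ opad = 91 5c 5c 5c 5c 5c 5c.
Inner hash: sum = 251+54+54+54+54+54+54+38+93+153+207+63 = 1129; mod 256 = 105 → 69.
Outer hash (recomputed tag): sum = 145+92+92+92+92+92+92+105 = 802; mod 256 = 34 → 22.
Recomputed tag = 22; claimed = 22 → match.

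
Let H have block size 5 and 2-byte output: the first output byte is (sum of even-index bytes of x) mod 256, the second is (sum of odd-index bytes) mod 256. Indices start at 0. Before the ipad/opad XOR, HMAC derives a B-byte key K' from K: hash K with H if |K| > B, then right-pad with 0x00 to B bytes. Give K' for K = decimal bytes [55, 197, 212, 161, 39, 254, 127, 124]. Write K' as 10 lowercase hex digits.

b1e0000000

|K| = 8 > B = 5, so first hash the key.
H(K): even-index sum = 433 mod 256 = 177; odd-index sum = 736 mod 256 = 224 → b1 e0.
Zero-pad H(K) = b1 e0 to 5 bytes: K' = b1 e0 00 00 00.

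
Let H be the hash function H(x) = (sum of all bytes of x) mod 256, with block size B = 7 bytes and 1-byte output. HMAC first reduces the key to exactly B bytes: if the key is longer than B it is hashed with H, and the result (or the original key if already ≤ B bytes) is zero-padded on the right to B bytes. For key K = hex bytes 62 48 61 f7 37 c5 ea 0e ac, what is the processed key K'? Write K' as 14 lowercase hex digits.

|K| = 9 > B = 7, so first hash the key.
H(K): sum = 98+72+97+247+55+197+234+14+172 = 1186; mod 256 = 162 → a2.
Zero-pad H(K) = a2 to 7 bytes: K' = a2 00 00 00 00 00 00.

a2000000000000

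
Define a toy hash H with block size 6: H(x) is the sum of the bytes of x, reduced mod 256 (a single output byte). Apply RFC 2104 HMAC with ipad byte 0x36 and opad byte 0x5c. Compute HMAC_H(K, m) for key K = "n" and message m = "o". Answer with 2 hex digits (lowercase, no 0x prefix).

Key "n" = 6e is 1 byte ≤ B = 6; zero-pad to 6 bytes: K' = 6e 00 00 00 00 00.
K' ⊕ ipad = 58 36 36 36 36 36.  K' ⊕ opad = 32 5c 5c 5c 5c 5c.
Inner input = (K'⊕ipad) ∥ m = 58 36 36 36 36 36 ∥ 6f.
Inner hash: sum = 88+54+54+54+54+54+111 = 469; mod 256 = 213 → d5.
Outer input = (K'⊕opad) ∥ inner = 32 5c 5c 5c 5c 5c ∥ d5.
Outer hash (tag): sum = 50+92+92+92+92+92+213 = 723; mod 256 = 211 → d3.

d3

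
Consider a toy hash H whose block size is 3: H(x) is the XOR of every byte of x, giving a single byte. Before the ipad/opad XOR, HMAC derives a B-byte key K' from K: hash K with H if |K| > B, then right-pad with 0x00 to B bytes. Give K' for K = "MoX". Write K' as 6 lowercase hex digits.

4d6f58

Key "MoX" = 4d 6f 58 is exactly B = 3 bytes: K' = 4d 6f 58.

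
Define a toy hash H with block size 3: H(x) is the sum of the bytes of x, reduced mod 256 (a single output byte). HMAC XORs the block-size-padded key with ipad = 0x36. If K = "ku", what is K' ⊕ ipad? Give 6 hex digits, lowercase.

5d4336

Key "ku" = 6b 75 is 2 bytes ≤ B = 3; zero-pad to 3 bytes: K' = 6b 75 00.
XOR each byte with 0x36: 6b⊕36=5d, 75⊕36=43, 00⊕36=36.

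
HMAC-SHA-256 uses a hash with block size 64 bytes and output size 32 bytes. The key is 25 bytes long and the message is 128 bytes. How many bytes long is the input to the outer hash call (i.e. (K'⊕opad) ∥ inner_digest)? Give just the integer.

Key is 25 ≤ 64 bytes, zero-padded: |K'| = 64.
Outer input = (K'⊕opad) ∥ H(inner) → 64 + 32 = 96 bytes.

96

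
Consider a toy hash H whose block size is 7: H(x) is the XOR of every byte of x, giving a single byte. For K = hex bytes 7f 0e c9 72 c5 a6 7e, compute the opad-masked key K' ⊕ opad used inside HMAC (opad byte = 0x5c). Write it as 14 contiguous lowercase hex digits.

2352952e99fa22

Key hex bytes 7f 0e c9 72 c5 a6 7e is exactly B = 7 bytes: K' = 7f 0e c9 72 c5 a6 7e.
XOR each byte with 0x5c: 7f⊕5c=23, 0e⊕5c=52, c9⊕5c=95, 72⊕5c=2e, c5⊕5c=99, a6⊕5c=fa, 7e⊕5c=22.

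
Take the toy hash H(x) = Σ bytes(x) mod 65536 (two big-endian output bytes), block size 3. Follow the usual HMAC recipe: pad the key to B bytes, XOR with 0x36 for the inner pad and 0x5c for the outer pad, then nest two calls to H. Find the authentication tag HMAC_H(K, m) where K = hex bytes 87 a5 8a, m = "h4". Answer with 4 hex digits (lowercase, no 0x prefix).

0348

Key hex bytes 87 a5 8a is exactly B = 3 bytes: K' = 87 a5 8a.
K' ⊕ ipad = b1 93 bc.  K' ⊕ opad = db f9 d6.
Inner input = (K'⊕ipad) ∥ m = b1 93 bc ∥ 68 34.
Inner hash: sum = 177+147+188+104+52 = 668 → 02 9c.
Outer input = (K'⊕opad) ∥ inner = db f9 d6 ∥ 02 9c.
Outer hash (tag): sum = 219+249+214+2+156 = 840 → 03 48.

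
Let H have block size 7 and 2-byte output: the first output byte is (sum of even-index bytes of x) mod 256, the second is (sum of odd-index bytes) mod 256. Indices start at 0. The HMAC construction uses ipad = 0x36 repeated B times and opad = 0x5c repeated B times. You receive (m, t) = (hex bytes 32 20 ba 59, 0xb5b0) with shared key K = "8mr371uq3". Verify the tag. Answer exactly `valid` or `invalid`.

valid

Key "8mr371uq3" = 38 6d 72 33 37 31 75 71 33 is 9 bytes > B = 7, so hash it first: H(key) = 89 42, then zero-pad to 7 bytes: K' = 89 42 00 00 00 00 00.
K' ⊕ ipad = bf 74 36 36 36 36 36; K' ⊕ opad = d5 1e 5c 5c 5c 5c 5c.
Inner hash: even-index sum = 474 mod 256 = 218; odd-index sum = 460 mod 256 = 204 → da cc.
Outer hash (recomputed tag): even-index sum = 693 mod 256 = 181; odd-index sum = 432 mod 256 = 176 → b5 b0.
Recomputed tag = b5b0; claimed = b5b0 → match.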